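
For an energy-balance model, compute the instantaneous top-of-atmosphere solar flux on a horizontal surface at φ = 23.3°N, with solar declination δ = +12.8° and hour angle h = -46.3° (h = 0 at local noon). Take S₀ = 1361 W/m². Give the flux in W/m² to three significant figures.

cos θ_z = sin φ sin δ + cos φ cos δ cos h = 0.087633 + 0.618770 = 0.706403.
Flux = S₀ · cos θ_z = 1361 × 0.706403 = 961.4 W/m².

961 W/m²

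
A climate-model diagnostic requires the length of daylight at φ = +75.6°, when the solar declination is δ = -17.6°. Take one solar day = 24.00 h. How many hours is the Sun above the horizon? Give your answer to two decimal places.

cos H₀ = −tan φ · tan δ = 1.2355 ≥ 1, so the Sun never rises (polar night) and H₀ = 0.
Daylight = 2H₀/(2π) × 24.00 h = (0.0000/π) × 24.00 = 0.00 h.

0.00 h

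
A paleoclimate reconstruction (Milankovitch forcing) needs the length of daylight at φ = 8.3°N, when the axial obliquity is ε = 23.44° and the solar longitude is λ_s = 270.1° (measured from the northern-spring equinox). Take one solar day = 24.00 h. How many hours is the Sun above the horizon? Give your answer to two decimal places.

Solar declination: sin δ = sin ε · sin λ_s = sin 23.44° × sin 270.1° = -0.39779, so δ = -23.440°.
cos H₀ = −tan φ · tan δ = −tan(+8.3°) × tan(-23.440°) = 0.0633, so H₀ = 1.5075 rad = 86.37°.
Daylight = 2H₀/(2π) × 24.00 h = (1.5075/π) × 24.00 = 11.52 h.

11.52 h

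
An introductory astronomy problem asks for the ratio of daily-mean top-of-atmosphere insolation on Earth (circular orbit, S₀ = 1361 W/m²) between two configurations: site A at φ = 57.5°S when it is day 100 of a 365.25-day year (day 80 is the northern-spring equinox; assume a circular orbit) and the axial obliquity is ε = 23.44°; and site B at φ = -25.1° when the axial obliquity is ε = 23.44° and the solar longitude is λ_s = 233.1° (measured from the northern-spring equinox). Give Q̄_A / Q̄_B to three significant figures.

— Configuration A (φ=-57.5°):
Solar longitude: λ_s = 360° × (100 − 80)/365.25 = 19.713°.
sin δ = sin 23.44° × sin 19.713° = 0.13417, so δ = +7.711°.
cos H₀ = −tan(-57.5°) tan(+7.711°) = 0.2125, H₀ = 1.3566 rad.
Bracket: H₀ sin φ sin δ + cos φ cos δ sin H₀ = 1.3566×-0.84339×0.13417 + 0.53730×0.99096×0.97715 = -0.153510 + 0.520276 = 0.366766.
Q̄ = (S₀/π) × [bracket] = (1361/π) × 0.366766 = 158.89 W/m².
— Configuration B (φ=-25.1°):
Solar declination: sin δ = sin ε · sin λ_s = sin 23.44° × sin 233.1° = -0.31811, so δ = -18.548°.
cos H₀ = −tan(-25.1°) tan(-18.548°) = -0.1572, H₀ = 1.7286 rad.
Bracket: H₀ sin φ sin δ + cos φ cos δ sin H₀ = 1.7286×-0.42420×-0.31811 + 0.90557×0.94806×0.98757 = 0.233261 + 0.847863 = 1.081124.
Q̄ = (S₀/π) × [bracket] = (1361/π) × 1.081124 = 468.36 W/m².
Ratio Q̄_A / Q̄_B = 158.89 / 468.36 = 0.3392.

Q̄_A / Q̄_B ≈ 0.339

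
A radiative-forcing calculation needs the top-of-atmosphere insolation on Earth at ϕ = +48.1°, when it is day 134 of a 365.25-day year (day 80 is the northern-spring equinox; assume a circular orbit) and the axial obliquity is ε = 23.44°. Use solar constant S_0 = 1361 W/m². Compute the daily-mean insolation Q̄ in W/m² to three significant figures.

Q̄ ≈ 455 W/m²

Solar longitude: L_s = 360° × (134 − 80)/365.25 = 53.224°.
sin δ = sin 23.44° × sin 53.224° = 0.31862, so δ = +18.580°.
cos h₀ = −tan(+48.1°) tan(+18.580°) = -0.3746, h₀ = 1.9548 rad.
Bracket: h₀ sin ϕ sin δ + cos ϕ cos δ sin h₀ = 1.9548×0.74431×0.31862 + 0.66783×0.94788×0.92717 = 0.463585 + 0.586920 = 1.050505.
Q̄ = (S_0/π) × [bracket] = (1361/π) × 1.050505 = 455.1 W/m².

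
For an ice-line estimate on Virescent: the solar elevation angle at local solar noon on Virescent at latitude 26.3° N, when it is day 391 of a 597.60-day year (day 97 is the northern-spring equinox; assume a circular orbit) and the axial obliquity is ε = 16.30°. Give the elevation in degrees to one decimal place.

Solar longitude: λ_s = 360° × (391 − 97)/597.60 = 177.108°.
sin δ = sin 16.30° × sin 177.108° = 0.01416, so δ = +0.811°.
At local noon the hour angle is zero, so the zenith angle equals |φ − δ| = |+26.3° − (+0.811°)| = 25.489°.
Elevation = 90° − 25.489° = 64.5°.

64.5°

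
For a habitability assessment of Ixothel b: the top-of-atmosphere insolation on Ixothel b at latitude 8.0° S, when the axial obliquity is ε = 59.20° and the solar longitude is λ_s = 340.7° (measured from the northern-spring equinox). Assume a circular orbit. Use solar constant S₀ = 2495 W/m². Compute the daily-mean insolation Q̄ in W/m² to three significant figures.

Solar declination: sin δ = sin ε · sin λ_s = sin 59.20° × sin 340.7° = -0.28390, so δ = -16.493°.
cos H₀ = −tan(-8.0°) tan(-16.493°) = -0.0416, H₀ = 1.6124 rad.
Bracket: H₀ sin φ sin δ + cos φ cos δ sin H₀ = 1.6124×-0.13917×-0.28390 + 0.99027×0.95885×0.99913 = 0.063707 + 0.948694 = 1.012401.
Q̄ = (S₀/π) × [bracket] = (2495/π) × 1.012401 = 804.0 W/m².

Q̄ ≈ 804 W/m²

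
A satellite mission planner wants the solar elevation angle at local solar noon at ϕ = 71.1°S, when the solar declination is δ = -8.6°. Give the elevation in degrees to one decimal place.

27.5°

At local noon the hour angle is zero, so the zenith angle equals |ϕ − δ| = |-71.1° − (-8.600°)| = 62.500°.
Elevation = 90° − 62.500° = 27.5°.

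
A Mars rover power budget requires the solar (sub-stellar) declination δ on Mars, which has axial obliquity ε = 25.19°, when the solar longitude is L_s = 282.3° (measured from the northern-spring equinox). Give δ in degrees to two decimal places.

δ = -24.57°

sin δ = sin ε · sin L_s = sin 25.19° × sin 282.3° = -0.415851.
δ = arcsin(-0.415851) = -24.57°.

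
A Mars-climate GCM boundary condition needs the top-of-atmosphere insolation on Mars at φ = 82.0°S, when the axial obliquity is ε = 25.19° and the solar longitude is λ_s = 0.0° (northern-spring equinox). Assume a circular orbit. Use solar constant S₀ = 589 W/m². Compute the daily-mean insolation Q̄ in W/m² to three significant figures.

Q̄ ≈ 26.1 W/m²

Solar declination: sin δ = sin ε · sin λ_s = sin 25.19° × sin 0.0° = 0.00000, so δ = +0.000°.
cos H₀ = −tan(-82.0°) tan(+0.000°) = 0.0000, H₀ = 1.5708 rad.
Bracket: H₀ sin φ sin δ + cos φ cos δ sin H₀ = 1.5708×-0.99027×0.00000 + 0.13917×1.00000×1.00000 = -0.000000 + 0.139170 = 0.139170.
Q̄ = (S₀/π) × [bracket] = (589/π) × 0.139170 = 26.09 W/m².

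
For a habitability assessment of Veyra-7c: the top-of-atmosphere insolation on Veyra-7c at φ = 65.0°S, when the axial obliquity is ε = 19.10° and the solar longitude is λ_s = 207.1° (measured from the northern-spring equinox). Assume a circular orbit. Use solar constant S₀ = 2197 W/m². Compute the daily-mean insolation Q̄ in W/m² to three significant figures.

Solar declination: sin δ = sin ε · sin λ_s = sin 19.10° × sin 207.1° = -0.14906, so δ = -8.573°.
cos H₀ = −tan(-65.0°) tan(-8.573°) = -0.3233, H₀ = 1.9000 rad.
Bracket: H₀ sin φ sin δ + cos φ cos δ sin H₀ = 1.9000×-0.90631×-0.14906 + 0.42262×0.98883×0.94630 = 0.256680 + 0.395458 = 0.652138.
Q̄ = (S₀/π) × [bracket] = (2197/π) × 0.652138 = 456.1 W/m².

Q̄ ≈ 456 W/m²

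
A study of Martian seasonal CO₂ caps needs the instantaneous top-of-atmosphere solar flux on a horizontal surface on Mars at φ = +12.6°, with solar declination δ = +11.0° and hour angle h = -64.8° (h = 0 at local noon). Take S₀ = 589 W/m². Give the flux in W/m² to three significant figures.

265 W/m²

cos θ_z = sin φ sin δ + cos φ cos δ cos h = 0.041624 + 0.407891 = 0.449515.
Flux = S₀ · cos θ_z = 589 × 0.449515 = 264.8 W/m².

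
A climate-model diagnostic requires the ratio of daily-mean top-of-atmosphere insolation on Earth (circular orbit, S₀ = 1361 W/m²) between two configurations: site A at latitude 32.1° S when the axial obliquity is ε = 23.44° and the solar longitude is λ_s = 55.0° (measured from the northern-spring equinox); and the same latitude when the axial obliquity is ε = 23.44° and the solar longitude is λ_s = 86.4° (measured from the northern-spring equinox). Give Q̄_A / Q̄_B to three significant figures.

— Configuration A (φ=-32.1°):
Solar declination: sin δ = sin ε · sin λ_s = sin 23.44° × sin 55.0° = 0.32585, so δ = +19.017°.
cos H₀ = −tan(-32.1°) tan(+19.017°) = 0.2162, H₀ = 1.3529 rad.
Bracket: H₀ sin φ sin δ + cos φ cos δ sin H₀ = 1.3529×-0.53140×0.32585 + 0.84712×0.94542×0.97635 = -0.234264 + 0.781943 = 0.547679.
Q̄ = (S₀/π) × [bracket] = (1361/π) × 0.547679 = 237.27 W/m².
— Configuration B (φ=-32.1°):
Solar declination: sin δ = sin ε · sin λ_s = sin 23.44° × sin 86.4° = 0.39700, so δ = +23.391°.
cos H₀ = −tan(-32.1°) tan(+23.391°) = 0.2713, H₀ = 1.2960 rad.
Bracket: H₀ sin φ sin δ + cos φ cos δ sin H₀ = 1.2960×-0.53140×0.39700 + 0.84712×0.91782×0.96248 = -0.273412 + 0.748332 = 0.474920.
Q̄ = (S₀/π) × [bracket] = (1361/π) × 0.474920 = 205.74 W/m².
Ratio Q̄_A / Q̄_B = 237.27 / 205.74 = 1.153.

Q̄_A / Q̄_B ≈ 1.15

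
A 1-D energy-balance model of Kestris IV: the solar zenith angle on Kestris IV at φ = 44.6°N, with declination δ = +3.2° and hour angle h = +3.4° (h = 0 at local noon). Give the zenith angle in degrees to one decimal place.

θ_z = 41.5°

cos θ_z = sin φ sin δ + cos φ cos δ cos h = 0.039195 + 0.709664 = 0.748859.
θ_z = arccos(0.748859) = 41.5°.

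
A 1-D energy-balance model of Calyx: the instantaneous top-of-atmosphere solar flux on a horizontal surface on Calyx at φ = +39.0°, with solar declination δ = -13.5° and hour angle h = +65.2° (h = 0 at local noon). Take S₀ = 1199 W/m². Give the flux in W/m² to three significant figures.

204 W/m²

cos θ_z = sin φ sin δ + cos φ cos δ cos h = -0.146912 + 0.316969 = 0.170057.
Flux = S₀ · cos θ_z = 1199 × 0.170057 = 203.9 W/m².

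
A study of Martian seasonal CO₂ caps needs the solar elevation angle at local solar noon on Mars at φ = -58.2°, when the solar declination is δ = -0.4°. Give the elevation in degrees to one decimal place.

32.2°

At local noon the hour angle is zero, so the zenith angle equals |φ − δ| = |-58.2° − (-0.400°)| = 57.800°.
Elevation = 90° − 57.800° = 32.2°.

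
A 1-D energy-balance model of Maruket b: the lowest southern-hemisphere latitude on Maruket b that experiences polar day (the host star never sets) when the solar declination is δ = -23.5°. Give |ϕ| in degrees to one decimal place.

|ϕ| = 66.5°

Polar day requires cos h₀ = −tan ϕ tan δ ≤ −1, i.e. tan ϕ tan δ ≥ 1.
The boundary is |tan ϕ| · |tan δ| = 1, so |ϕ| = 90° − |δ| = 90° − 23.5° = 66.5° in the southern hemisphere.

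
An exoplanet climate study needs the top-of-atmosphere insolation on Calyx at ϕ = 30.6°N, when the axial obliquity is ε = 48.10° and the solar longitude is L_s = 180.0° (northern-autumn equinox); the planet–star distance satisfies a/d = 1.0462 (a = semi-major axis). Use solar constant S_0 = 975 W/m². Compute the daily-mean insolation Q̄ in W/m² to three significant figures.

Q̄ ≈ 292 W/m²

Solar declination: sin δ = sin ε · sin L_s = sin 48.10° × sin 180.0° = 0.00000, so δ = +0.000°.
cos h₀ = −tan(+30.6°) tan(+0.000°) = -0.0000, h₀ = 1.5708 rad.
Bracket: h₀ sin ϕ sin δ + cos ϕ cos δ sin h₀ = 1.5708×0.50904×0.00000 + 0.86074×1.00000×1.00000 = 0.000000 + 0.860740 = 0.860740.
Inverse-square distance factor (a/d)² = 1.0462² = 1.094534.
Q̄ = (S_0/π) × 1.094534 × [bracket] = (975/π) × 1.094534 × 0.860740 = 292.4 W/m².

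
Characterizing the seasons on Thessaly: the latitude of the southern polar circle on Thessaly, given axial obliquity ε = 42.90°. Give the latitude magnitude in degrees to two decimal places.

47.10°

The polar circle is the lowest latitude that experiences at least one full rotation of continuous darkness at the northern-summer solstice; it lies at |ϕ| = 90° − ε = 90° − 42.90° = 47.10°.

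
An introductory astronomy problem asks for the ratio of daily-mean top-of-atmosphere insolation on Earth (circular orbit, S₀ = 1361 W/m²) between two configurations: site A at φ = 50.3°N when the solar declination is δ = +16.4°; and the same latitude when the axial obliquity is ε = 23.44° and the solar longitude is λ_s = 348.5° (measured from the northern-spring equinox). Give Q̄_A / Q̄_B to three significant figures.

— Configuration A (φ=+50.3°):
cos H₀ = −tan(+50.3°) tan(+16.400°) = -0.3545, H₀ = 1.9332 rad.
Bracket: H₀ sin φ sin δ + cos φ cos δ sin H₀ = 1.9332×0.76940×0.28234 + 0.63877×0.95931×0.93505 = 0.419954 + 0.572978 = 0.992932.
Q̄ = (S₀/π) × [bracket] = (1361/π) × 0.992932 = 430.16 W/m².
— Configuration B (φ=+50.3°):
Solar declination: sin δ = sin ε · sin λ_s = sin 23.44° × sin 348.5° = -0.07931, so δ = -4.549°.
cos H₀ = −tan(+50.3°) tan(-4.549°) = 0.0958, H₀ = 1.4748 rad.
Bracket: H₀ sin φ sin δ + cos φ cos δ sin H₀ = 1.4748×0.76940×-0.07931 + 0.63877×0.99685×0.99540 = -0.089994 + 0.633829 = 0.543835.
Q̄ = (S₀/π) × [bracket] = (1361/π) × 0.543835 = 235.60 W/m².
Ratio Q̄_A / Q̄_B = 430.16 / 235.60 = 1.826.

Q̄_A / Q̄_B ≈ 1.83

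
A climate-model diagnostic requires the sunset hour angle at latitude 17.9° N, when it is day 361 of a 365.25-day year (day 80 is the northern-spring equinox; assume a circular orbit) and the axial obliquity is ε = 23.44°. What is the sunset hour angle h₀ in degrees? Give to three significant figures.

Solar longitude: L_s = 360° × (361 − 80)/365.25 = 276.961°.
sin δ = sin 23.44° × sin 276.961° = -0.39486, so δ = -23.257°.
cos h₀ = −tan ϕ · tan δ = −tan(+17.9°) × tan(-23.257°) = 0.1388, so h₀ = 1.4315 rad = 82.02°.

h₀ = 82.0°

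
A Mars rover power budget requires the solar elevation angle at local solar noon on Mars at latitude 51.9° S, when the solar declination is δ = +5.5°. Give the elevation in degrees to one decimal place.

32.6°

At local noon the hour angle is zero, so the zenith angle equals |ϕ − δ| = |-51.9° − (+5.500°)| = 57.400°.
Elevation = 90° − 57.400° = 32.6°.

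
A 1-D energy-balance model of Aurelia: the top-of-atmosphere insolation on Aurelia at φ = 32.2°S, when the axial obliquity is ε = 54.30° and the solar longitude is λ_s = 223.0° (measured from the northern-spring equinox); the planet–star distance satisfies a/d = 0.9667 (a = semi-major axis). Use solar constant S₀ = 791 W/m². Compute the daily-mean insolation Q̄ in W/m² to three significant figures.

Solar declination: sin δ = sin ε · sin λ_s = sin 54.30° × sin 223.0° = -0.55384, so δ = -33.631°.
cos H₀ = −tan(-32.2°) tan(-33.631°) = -0.4189, H₀ = 2.0030 rad.
Bracket: H₀ sin φ sin δ + cos φ cos δ sin H₀ = 2.0030×-0.53288×-0.55384 + 0.84619×0.83262×0.90804 = 0.591146 + 0.639764 = 1.230910.
Inverse-square distance factor (a/d)² = 0.9667² = 0.934509.
Q̄ = (S₀/π) × 0.934509 × [bracket] = (791/π) × 0.934509 × 1.230910 = 289.6 W/m².

Q̄ ≈ 290 W/m²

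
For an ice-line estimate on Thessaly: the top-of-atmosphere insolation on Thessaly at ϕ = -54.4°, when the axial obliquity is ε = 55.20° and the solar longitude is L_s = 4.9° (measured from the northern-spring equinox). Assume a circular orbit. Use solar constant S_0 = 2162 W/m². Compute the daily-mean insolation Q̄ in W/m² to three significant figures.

Solar declination: sin δ = sin ε · sin L_s = sin 55.20° × sin 4.9° = 0.07014, so δ = +4.022°.
cos h₀ = −tan(-54.4°) tan(+4.022°) = 0.0982, h₀ = 1.4724 rad.
Bracket: h₀ sin ϕ sin δ + cos ϕ cos δ sin h₀ = 1.4724×-0.81310×0.07014 + 0.58212×0.99754×0.99517 = -0.083972 + 0.577883 = 0.493911.
Q̄ = (S_0/π) × [bracket] = (2162/π) × 0.493911 = 339.9 W/m².

Q̄ ≈ 340 W/m²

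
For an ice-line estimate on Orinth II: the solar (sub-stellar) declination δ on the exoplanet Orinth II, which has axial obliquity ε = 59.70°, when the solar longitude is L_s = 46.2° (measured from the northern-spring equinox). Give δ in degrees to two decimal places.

sin δ = sin ε · sin L_s = sin 59.70° × sin 46.2° = 0.623165.
δ = arcsin(0.623165) = +38.55°.

δ = +38.55°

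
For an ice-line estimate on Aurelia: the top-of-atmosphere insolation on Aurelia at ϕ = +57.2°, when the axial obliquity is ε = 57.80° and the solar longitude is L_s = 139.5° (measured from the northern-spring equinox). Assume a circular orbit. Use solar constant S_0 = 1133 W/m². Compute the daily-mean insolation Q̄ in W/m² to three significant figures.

Q̄ ≈ 523 W/m²

Solar declination: sin δ = sin ε · sin L_s = sin 57.80° × sin 139.5° = 0.54956, so δ = +33.337°.
cos h₀ = −tan(+57.2°) tan(+33.337°) = -1.0207 ≤ −1 ⇒ polar day, h₀ = π.
Bracket: h₀ sin ϕ sin δ + cos ϕ cos δ sin h₀ = 3.1416×0.84057×0.54956 + 0.54171×0.83546×0.00000 = 1.451242 + 0.000000 = 1.451242.
Q̄ = (S_0/π) × [bracket] = (1133/π) × 1.451242 = 523.4 W/m².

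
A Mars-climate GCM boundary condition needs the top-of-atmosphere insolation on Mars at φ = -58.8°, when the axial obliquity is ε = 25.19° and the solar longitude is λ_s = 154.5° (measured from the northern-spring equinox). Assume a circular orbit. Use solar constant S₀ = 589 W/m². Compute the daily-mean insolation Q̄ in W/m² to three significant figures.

Solar declination: sin δ = sin ε · sin λ_s = sin 25.19° × sin 154.5° = 0.18323, so δ = +10.558°.
cos H₀ = −tan(-58.8°) tan(+10.558°) = 0.3078, H₀ = 1.2580 rad.
Bracket: H₀ sin φ sin δ + cos φ cos δ sin H₀ = 1.2580×-0.85536×0.18323 + 0.51803×0.98307×0.95146 = -0.197163 + 0.484540 = 0.287377.
Q̄ = (S₀/π) × [bracket] = (589/π) × 0.287377 = 53.88 W/m².

Q̄ ≈ 53.9 W/m²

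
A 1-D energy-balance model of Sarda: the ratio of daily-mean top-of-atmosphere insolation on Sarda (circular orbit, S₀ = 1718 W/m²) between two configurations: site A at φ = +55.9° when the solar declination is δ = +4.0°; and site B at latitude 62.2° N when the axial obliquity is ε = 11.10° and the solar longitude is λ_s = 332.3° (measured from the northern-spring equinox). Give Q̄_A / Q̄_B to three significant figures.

Q̄_A / Q̄_B ≈ 1.88

— Configuration A (φ=+55.9°):
cos H₀ = −tan(+55.9°) tan(+4.000°) = -0.1033, H₀ = 1.6743 rad.
Bracket: H₀ sin φ sin δ + cos φ cos δ sin H₀ = 1.6743×0.82806×0.06976 + 0.56064×0.99756×0.99465 = 0.096717 + 0.556280 = 0.652997.
Q̄ = (S₀/π) × [bracket] = (1718/π) × 0.652997 = 357.10 W/m².
— Configuration B (φ=+62.2°):
Solar declination: sin δ = sin ε · sin λ_s = sin 11.10° × sin 332.3° = -0.08949, so δ = -5.134°.
cos H₀ = −tan(+62.2°) tan(-5.134°) = 0.1704, H₀ = 1.3995 rad.
Bracket: H₀ sin φ sin δ + cos φ cos δ sin H₀ = 1.3995×0.88458×-0.08949 + 0.46639×0.99599×0.98537 = -0.110786 + 0.457724 = 0.346938.
Q̄ = (S₀/π) × [bracket] = (1718/π) × 0.346938 = 189.73 W/m².
Ratio Q̄_A / Q̄_B = 357.10 / 189.73 = 1.882.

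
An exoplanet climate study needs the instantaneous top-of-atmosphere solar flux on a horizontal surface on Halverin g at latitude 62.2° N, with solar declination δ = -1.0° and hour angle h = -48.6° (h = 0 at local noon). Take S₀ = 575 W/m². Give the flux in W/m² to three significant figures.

168 W/m²

cos θ_z = sin φ sin δ + cos φ cos δ cos h = -0.015438 + 0.308380 = 0.292942.
Flux = S₀ · cos θ_z = 575 × 0.292942 = 168.4 W/m².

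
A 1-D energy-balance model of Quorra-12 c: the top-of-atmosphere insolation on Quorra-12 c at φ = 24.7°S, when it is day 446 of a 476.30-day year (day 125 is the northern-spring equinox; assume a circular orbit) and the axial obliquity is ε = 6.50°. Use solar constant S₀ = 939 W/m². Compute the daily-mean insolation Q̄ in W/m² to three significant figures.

Solar longitude: λ_s = 360° × (446 − 125)/476.30 = 242.620°.
sin δ = sin 6.50° × sin 242.620° = -0.10052, so δ = -5.769°.
cos H₀ = −tan(-24.7°) tan(-5.769°) = -0.0465, H₀ = 1.6173 rad.
Bracket: H₀ sin φ sin δ + cos φ cos δ sin H₀ = 1.6173×-0.41787×-0.10052 + 0.90851×0.99493×0.99892 = 0.067934 + 0.902928 = 0.970862.
Q̄ = (S₀/π) × [bracket] = (939/π) × 0.970862 = 290.2 W/m².

Q̄ ≈ 290 W/m²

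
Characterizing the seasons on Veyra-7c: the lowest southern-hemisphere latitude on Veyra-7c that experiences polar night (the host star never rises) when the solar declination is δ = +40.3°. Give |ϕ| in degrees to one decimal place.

|ϕ| = 49.7°

Polar night requires cos h₀ = −tan ϕ tan δ ≥ 1, i.e. tan ϕ tan δ ≤ −1.
The boundary is |tan ϕ| · |tan δ| = 1, so |ϕ| = 90° − |δ| = 90° − 40.3° = 49.7° in the southern hemisphere.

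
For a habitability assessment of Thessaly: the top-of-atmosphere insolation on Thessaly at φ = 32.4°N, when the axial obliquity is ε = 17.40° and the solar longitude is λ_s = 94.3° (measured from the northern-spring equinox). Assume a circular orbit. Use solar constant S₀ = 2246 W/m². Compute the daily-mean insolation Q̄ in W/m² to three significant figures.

Solar declination: sin δ = sin ε · sin λ_s = sin 17.40° × sin 94.3° = 0.29820, so δ = +17.349°.
cos H₀ = −tan(+32.4°) tan(+17.349°) = -0.1983, H₀ = 1.7704 rad.
Bracket: H₀ sin φ sin δ + cos φ cos δ sin H₀ = 1.7704×0.53583×0.29820 + 0.84433×0.95450×0.98015 = 0.282882 + 0.789916 = 1.072798.
Q̄ = (S₀/π) × [bracket] = (2246/π) × 1.072798 = 767.0 W/m².

Q̄ ≈ 767 W/m²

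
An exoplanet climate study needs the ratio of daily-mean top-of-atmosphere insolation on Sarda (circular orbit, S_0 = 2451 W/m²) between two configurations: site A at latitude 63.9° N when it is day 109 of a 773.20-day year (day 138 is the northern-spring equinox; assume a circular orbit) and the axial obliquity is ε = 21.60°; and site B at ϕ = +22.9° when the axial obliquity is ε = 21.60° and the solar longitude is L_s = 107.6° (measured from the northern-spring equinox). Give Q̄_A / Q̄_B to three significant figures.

— Configuration A (ϕ=+63.9°):
Solar longitude: L_s = 360° × (109 − 138)/773.20 = -13.502°, i.e. -13.502° + 360° = 346.498°.
sin δ = sin 21.60° × sin 346.498° = -0.08595, so δ = -4.931°.
cos h₀ = −tan(+63.9°) tan(-4.931°) = 0.1761, h₀ = 1.3938 rad.
Bracket: h₀ sin ϕ sin δ + cos ϕ cos δ sin h₀ = 1.3938×0.89803×-0.08595 + 0.43994×0.99630×0.98437 = -0.107581 + 0.431461 = 0.323880.
Q̄ = (S_0/π) × [bracket] = (2451/π) × 0.323880 = 252.68 W/m².
— Configuration B (ϕ=+22.9°):
Solar declination: sin δ = sin ε · sin L_s = sin 21.60° × sin 107.6° = 0.35089, so δ = +20.542°.
cos h₀ = −tan(+22.9°) tan(+20.542°) = -0.1583, h₀ = 1.7298 rad.
Bracket: h₀ sin ϕ sin δ + cos ϕ cos δ sin h₀ = 1.7298×0.38912×0.35089 + 0.92119×0.93642×0.98739 = 0.236184 + 0.851743 = 1.087927.
Q̄ = (S_0/π) × [bracket] = (2451/π) × 1.087927 = 848.78 W/m².
Ratio Q̄_A / Q̄_B = 252.68 / 848.78 = 0.2977.

Q̄_A / Q̄_B ≈ 0.298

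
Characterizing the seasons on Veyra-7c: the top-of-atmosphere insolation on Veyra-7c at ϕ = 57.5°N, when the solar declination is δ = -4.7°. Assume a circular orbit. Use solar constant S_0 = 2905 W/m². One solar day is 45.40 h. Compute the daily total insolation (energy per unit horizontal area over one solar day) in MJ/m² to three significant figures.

cos h₀ = −tan(+57.5°) tan(-4.700°) = 0.1291, h₀ = 1.4414 rad.
Bracket: h₀ sin ϕ sin δ + cos ϕ cos δ sin h₀ = 1.4414×0.84339×-0.08194 + 0.53730×0.99664×0.99164 = -0.099611 + 0.531018 = 0.431407.
Q̄ = (S_0/π) × [bracket] = (2905/π) × 0.431407 = 398.92 W/m².
Daily total = Q̄ × 45.40 h × 3600 s/h = 398.92 × 45.40 × 3600 / 10⁶ = 65.20 MJ/m².

65.2 MJ/m²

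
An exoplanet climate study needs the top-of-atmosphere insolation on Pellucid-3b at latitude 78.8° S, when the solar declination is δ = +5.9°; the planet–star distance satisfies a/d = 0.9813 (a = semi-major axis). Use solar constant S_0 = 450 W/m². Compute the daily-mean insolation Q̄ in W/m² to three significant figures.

cos h₀ = −tan(-78.8°) tan(+5.900°) = 0.5219, h₀ = 1.0217 rad.
Bracket: h₀ sin ϕ sin δ + cos ϕ cos δ sin h₀ = 1.0217×-0.98096×0.10279 + 0.19423×0.99470×0.85300 = -0.103021 + 0.164800 = 0.061779.
Inverse-square distance factor (a/d)² = 0.9813² = 0.962950.
Q̄ = (S_0/π) × 0.962950 × [bracket] = (450/π) × 0.962950 × 0.061779 = 8.521 W/m².

Q̄ ≈ 8.52 W/m²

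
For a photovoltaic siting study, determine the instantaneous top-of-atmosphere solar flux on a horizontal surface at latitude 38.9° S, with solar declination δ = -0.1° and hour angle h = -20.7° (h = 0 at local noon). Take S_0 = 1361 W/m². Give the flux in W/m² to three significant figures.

992 W/m²

cos θ_z = sin ϕ sin δ + cos ϕ cos δ cos h = 0.001096 + 0.728002 = 0.729098.
Flux = S_0 · cos θ_z = 1361 × 0.729098 = 992.3 W/m².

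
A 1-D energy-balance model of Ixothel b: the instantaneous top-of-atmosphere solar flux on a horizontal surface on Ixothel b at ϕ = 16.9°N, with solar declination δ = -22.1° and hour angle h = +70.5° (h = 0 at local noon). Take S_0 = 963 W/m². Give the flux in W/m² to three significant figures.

cos θ_z = sin ϕ sin δ + cos ϕ cos δ cos h = -0.109369 + 0.295925 = 0.186556.
Flux = S_0 · cos θ_z = 963 × 0.186556 = 179.7 W/m².

180 W/m²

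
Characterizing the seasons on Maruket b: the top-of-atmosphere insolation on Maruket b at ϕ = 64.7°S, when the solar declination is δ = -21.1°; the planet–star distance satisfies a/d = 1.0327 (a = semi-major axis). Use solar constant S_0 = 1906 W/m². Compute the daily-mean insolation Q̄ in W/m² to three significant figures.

cos h₀ = −tan(-64.7°) tan(-21.100°) = -0.8163, h₀ = 2.5258 rad.
Bracket: h₀ sin ϕ sin δ + cos ϕ cos δ sin h₀ = 2.5258×-0.90408×-0.36000 + 0.42736×0.93295×0.57761 = 0.822069 + 0.230296 = 1.052365.
Inverse-square distance factor (a/d)² = 1.0327² = 1.066469.
Q̄ = (S_0/π) × 1.066469 × [bracket] = (1906/π) × 1.066469 × 1.052365 = 680.9 W/m².

Q̄ ≈ 681 W/m²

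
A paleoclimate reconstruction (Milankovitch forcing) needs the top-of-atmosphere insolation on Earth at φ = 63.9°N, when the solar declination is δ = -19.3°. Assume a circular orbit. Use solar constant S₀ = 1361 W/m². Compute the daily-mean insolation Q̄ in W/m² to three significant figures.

Q̄ ≈ 26.2 W/m²

cos H₀ = −tan(+63.9°) tan(-19.300°) = 0.7148, H₀ = 0.7744 rad.
Bracket: H₀ sin φ sin δ + cos φ cos δ sin H₀ = 0.7744×0.89803×-0.33051 + 0.43994×0.94380×0.69929 = -0.229848 + 0.290356 = 0.060508.
Q̄ = (S₀/π) × [bracket] = (1361/π) × 0.060508 = 26.21 W/m².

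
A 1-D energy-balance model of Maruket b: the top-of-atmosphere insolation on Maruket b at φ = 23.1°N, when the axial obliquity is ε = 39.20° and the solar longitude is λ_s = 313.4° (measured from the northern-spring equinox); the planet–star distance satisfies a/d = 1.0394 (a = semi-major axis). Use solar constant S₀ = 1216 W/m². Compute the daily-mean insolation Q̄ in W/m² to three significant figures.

Solar declination: sin δ = sin ε · sin λ_s = sin 39.20° × sin 313.4° = -0.45922, so δ = -27.337°.
cos H₀ = −tan(+23.1°) tan(-27.337°) = 0.2205, H₀ = 1.3485 rad.
Bracket: H₀ sin φ sin δ + cos φ cos δ sin H₀ = 1.3485×0.39234×-0.45922 + 0.91982×0.88832×0.97539 = -0.242960 + 0.796986 = 0.554026.
Inverse-square distance factor (a/d)² = 1.0394² = 1.080352.
Q̄ = (S₀/π) × 1.080352 × [bracket] = (1216/π) × 1.080352 × 0.554026 = 231.7 W/m².

Q̄ ≈ 232 W/m²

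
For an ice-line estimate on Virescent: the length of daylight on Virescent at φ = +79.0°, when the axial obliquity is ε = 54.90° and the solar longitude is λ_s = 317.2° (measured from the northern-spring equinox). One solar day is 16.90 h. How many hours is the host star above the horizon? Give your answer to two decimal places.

Solar declination: sin δ = sin ε · sin λ_s = sin 54.90° × sin 317.2° = -0.55588, so δ = -33.772°.
cos H₀ = −tan φ · tan δ = 3.4403 ≥ 1, so the host star never rises (polar night) and H₀ = 0.
Daylight = 2H₀/(2π) × 16.90 h = (0.0000/π) × 16.90 = 0.00 h.

0.00 h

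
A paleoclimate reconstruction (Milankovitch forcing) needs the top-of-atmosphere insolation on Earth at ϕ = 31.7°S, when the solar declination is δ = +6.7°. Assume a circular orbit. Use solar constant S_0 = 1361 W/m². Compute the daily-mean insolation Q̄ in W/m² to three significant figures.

cos h₀ = −tan(-31.7°) tan(+6.700°) = 0.0726, h₀ = 1.4982 rad.
Bracket: h₀ sin ϕ sin δ + cos ϕ cos δ sin h₀ = 1.4982×-0.52547×0.11667 + 0.85081×0.99317×0.99736 = -0.091850 + 0.842768 = 0.750918.
Q̄ = (S_0/π) × [bracket] = (1361/π) × 0.750918 = 325.3 W/m².

Q̄ ≈ 325 W/m²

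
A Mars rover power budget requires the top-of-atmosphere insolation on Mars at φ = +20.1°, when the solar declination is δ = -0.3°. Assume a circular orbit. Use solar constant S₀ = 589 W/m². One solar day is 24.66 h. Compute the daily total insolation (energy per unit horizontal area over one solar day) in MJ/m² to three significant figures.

15.6 MJ/m²

cos H₀ = −tan(+20.1°) tan(-0.300°) = 0.0019, H₀ = 1.5689 rad.
Bracket: H₀ sin φ sin δ + cos φ cos δ sin H₀ = 1.5689×0.34366×-0.00524 + 0.93909×0.99999×1.00000 = -0.002825 + 0.939081 = 0.936256.
Q̄ = (S₀/π) × [bracket] = (589/π) × 0.936256 = 175.53 W/m².
Daily total = Q̄ × 24.66 h × 3600 s/h = 175.53 × 24.66 × 3600 / 10⁶ = 15.58 MJ/m².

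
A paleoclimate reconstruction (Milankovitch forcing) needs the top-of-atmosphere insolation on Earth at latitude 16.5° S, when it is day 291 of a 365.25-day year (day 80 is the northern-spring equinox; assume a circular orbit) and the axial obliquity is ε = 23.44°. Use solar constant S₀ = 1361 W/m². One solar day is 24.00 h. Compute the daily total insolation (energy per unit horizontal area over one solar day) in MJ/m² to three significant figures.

38.4 MJ/m²

Solar longitude: λ_s = 360° × (291 − 80)/365.25 = 207.967°.
sin δ = sin 23.44° × sin 207.967° = -0.18655, so δ = -10.751°.
cos H₀ = −tan(-16.5°) tan(-10.751°) = -0.0562, H₀ = 1.6271 rad.
Bracket: H₀ sin φ sin δ + cos φ cos δ sin H₀ = 1.6271×-0.28402×-0.18655 + 0.95882×0.98245×0.99842 = 0.086210 + 0.940504 = 1.026714.
Q̄ = (S₀/π) × [bracket] = (1361/π) × 1.026714 = 444.79 W/m².
Daily total = Q̄ × 24.00 h × 3600 s/h = 444.79 × 24.00 × 3600 / 10⁶ = 38.43 MJ/m².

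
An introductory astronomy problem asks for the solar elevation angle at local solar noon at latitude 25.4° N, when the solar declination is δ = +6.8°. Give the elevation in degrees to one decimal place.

At local noon the hour angle is zero, so the zenith angle equals |φ − δ| = |+25.4° − (+6.800°)| = 18.600°.
Elevation = 90° − 18.600° = 71.4°.

71.4°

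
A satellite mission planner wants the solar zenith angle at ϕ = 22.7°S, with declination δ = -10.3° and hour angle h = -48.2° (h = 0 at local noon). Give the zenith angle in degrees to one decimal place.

cos θ_z = sin ϕ sin δ + cos ϕ cos δ cos h = 0.069001 + 0.604992 = 0.673993.
θ_z = arccos(0.673993) = 47.6°.

θ_z = 47.6°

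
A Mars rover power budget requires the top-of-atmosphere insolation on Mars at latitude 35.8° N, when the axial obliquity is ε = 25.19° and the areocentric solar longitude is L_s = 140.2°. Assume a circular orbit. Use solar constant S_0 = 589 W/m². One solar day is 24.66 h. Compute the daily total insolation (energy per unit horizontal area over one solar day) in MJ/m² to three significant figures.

17.4 MJ/m²

sin δ = sin 25.19° × sin 140.2° = 0.27244, so δ = +15.810°.
cos h₀ = −tan(+35.8°) tan(+15.810°) = -0.2042, h₀ = 1.7765 rad.
Bracket: h₀ sin ϕ sin δ + cos ϕ cos δ sin h₀ = 1.7765×0.58496×0.27244 + 0.81106×0.96217×0.97893 = 0.283115 + 0.763935 = 1.047050.
Q̄ = (S_0/π) × [bracket] = (589/π) × 1.047050 = 196.31 W/m².
Daily total = Q̄ × 24.66 h × 3600 s/h = 196.31 × 24.66 × 3600 / 10⁶ = 17.43 MJ/m².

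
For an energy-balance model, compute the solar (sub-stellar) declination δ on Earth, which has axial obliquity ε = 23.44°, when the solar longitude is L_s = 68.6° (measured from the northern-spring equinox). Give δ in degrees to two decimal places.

δ = +21.74°

sin δ = sin ε · sin L_s = sin 23.44° × sin 68.6° = 0.370363.
δ = arcsin(0.370363) = +21.74°.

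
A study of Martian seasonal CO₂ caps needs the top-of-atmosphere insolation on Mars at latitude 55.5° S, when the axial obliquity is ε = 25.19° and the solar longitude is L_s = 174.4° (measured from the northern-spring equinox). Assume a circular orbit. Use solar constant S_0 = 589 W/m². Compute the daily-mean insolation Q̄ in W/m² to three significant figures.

Solar declination: sin δ = sin ε · sin L_s = sin 25.19° × sin 174.4° = 0.04153, so δ = +2.380°.
cos h₀ = −tan(-55.5°) tan(+2.380°) = 0.0605, h₀ = 1.5103 rad.
Bracket: h₀ sin ϕ sin δ + cos ϕ cos δ sin h₀ = 1.5103×-0.82413×0.04153 + 0.56641×0.99914×0.99817 = -0.051692 + 0.564887 = 0.513195.
Q̄ = (S_0/π) × [bracket] = (589/π) × 0.513195 = 96.22 W/m².

Q̄ ≈ 96.2 W/m²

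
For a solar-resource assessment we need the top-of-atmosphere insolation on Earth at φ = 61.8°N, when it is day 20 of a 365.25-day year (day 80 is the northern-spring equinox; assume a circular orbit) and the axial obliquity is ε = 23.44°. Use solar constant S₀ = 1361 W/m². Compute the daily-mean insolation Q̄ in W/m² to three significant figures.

Solar longitude: λ_s = 360° × (20 − 80)/365.25 = -59.138°, i.e. -59.138° + 360° = 300.862°.
sin δ = sin 23.44° × sin 300.862° = -0.34146, so δ = -19.966°.
cos H₀ = −tan(+61.8°) tan(-19.966°) = 0.6775, H₀ = 0.8264 rad.
Bracket: H₀ sin φ sin δ + cos φ cos δ sin H₀ = 0.8264×0.88130×-0.34146 + 0.47255×0.93990×0.73548 = -0.248687 + 0.326663 = 0.077976.
Q̄ = (S₀/π) × [bracket] = (1361/π) × 0.077976 = 33.78 W/m².

Q̄ ≈ 33.8 W/m²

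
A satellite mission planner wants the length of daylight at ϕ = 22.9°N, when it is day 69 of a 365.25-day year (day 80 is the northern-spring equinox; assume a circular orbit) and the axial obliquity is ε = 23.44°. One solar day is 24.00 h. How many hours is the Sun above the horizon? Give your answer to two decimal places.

Solar longitude: L_s = 360° × (69 − 80)/365.25 = -10.842°, i.e. -10.842° + 360° = 349.158°.
sin δ = sin 23.44° × sin 349.158° = -0.07482, so δ = -4.291°.
cos h₀ = −tan ϕ · tan δ = −tan(+22.9°) × tan(-4.291°) = 0.0317, so h₀ = 1.5391 rad = 88.18°.
Daylight = 2h₀/(2π) × 24.00 h = (1.5391/π) × 24.00 = 11.76 h.

11.76 h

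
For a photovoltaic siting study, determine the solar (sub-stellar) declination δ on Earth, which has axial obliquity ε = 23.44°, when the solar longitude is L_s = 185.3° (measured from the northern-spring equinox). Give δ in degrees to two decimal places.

δ = -2.11°

sin δ = sin ε · sin L_s = sin 23.44° × sin 185.3° = -0.036744.
δ = arcsin(-0.036744) = -2.11°.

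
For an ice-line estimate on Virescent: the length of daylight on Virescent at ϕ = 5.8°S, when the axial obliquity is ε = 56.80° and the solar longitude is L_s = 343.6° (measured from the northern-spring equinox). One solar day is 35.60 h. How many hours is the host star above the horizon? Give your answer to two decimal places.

18.08 h

Solar declination: sin δ = sin ε · sin L_s = sin 56.80° × sin 343.6° = -0.23625, so δ = -13.666°.
cos h₀ = −tan ϕ · tan δ = −tan(-5.8°) × tan(-13.666°) = -0.0247, so h₀ = 1.5955 rad = 91.42°.
Daylight = 2h₀/(2π) × 35.60 h = (1.5955/π) × 35.60 = 18.08 h.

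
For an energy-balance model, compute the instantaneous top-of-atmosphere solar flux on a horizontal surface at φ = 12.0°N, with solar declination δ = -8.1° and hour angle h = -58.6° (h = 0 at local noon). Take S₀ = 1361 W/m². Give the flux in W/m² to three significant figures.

cos θ_z = sin φ sin δ + cos φ cos δ cos h = -0.029295 + 0.504540 = 0.475245.
Flux = S₀ · cos θ_z = 1361 × 0.475245 = 646.8 W/m².

647 W/m²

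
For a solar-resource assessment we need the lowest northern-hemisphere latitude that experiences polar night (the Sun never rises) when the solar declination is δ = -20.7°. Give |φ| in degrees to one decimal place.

|φ| = 69.3°

Polar night requires cos H₀ = −tan φ tan δ ≥ 1, i.e. tan φ tan δ ≤ −1.
The boundary is |tan φ| · |tan δ| = 1, so |φ| = 90° − |δ| = 90° − 20.7° = 69.3° in the northern hemisphere.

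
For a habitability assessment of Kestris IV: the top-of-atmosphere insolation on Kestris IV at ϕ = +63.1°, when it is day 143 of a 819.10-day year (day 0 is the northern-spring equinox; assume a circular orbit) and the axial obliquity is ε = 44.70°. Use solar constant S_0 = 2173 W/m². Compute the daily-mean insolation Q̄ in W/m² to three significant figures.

Solar longitude: L_s = 360° × (143 − 0)/819.10 = 62.849°.
sin δ = sin 44.70° × sin 62.849° = 0.62589, so δ = +38.747°.
cos h₀ = −tan(+63.1°) tan(+38.747°) = -1.5818 ≤ −1 ⇒ polar day, h₀ = π.
Bracket: h₀ sin ϕ sin δ + cos ϕ cos δ sin h₀ = 3.1416×0.89180×0.62589 + 0.45243×0.77991×0.00000 = 1.753543 + 0.000000 = 1.753543.
Q̄ = (S_0/π) × [bracket] = (2173/π) × 1.753543 = 1213 W/m².

Q̄ ≈ 1.21e+03 W/m²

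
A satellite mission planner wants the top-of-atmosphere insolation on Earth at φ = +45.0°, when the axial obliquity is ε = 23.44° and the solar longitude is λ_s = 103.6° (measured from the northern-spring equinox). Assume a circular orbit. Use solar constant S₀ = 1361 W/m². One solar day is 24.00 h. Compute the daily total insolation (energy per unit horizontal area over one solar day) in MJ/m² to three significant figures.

42.7 MJ/m²

Solar declination: sin δ = sin ε · sin λ_s = sin 23.44° × sin 103.6° = 0.38663, so δ = +22.745°.
cos H₀ = −tan(+45.0°) tan(+22.745°) = -0.4192, H₀ = 2.0034 rad.
Bracket: H₀ sin φ sin δ + cos φ cos δ sin H₀ = 2.0034×0.70711×0.38663 + 0.70711×0.92223×0.90788 = 0.547709 + 0.592045 = 1.139754.
Q̄ = (S₀/π) × [bracket] = (1361/π) × 1.139754 = 493.76 W/m².
Daily total = Q̄ × 24.00 h × 3600 s/h = 493.76 × 24.00 × 3600 / 10⁶ = 42.66 MJ/m².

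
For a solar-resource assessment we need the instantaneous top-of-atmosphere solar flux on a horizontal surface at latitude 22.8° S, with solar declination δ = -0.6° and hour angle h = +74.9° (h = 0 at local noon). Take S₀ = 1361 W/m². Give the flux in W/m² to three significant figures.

cos θ_z = sin φ sin δ + cos φ cos δ cos h = 0.004058 + 0.240136 = 0.244194.
Flux = S₀ · cos θ_z = 1361 × 0.244194 = 332.3 W/m².

332 W/m²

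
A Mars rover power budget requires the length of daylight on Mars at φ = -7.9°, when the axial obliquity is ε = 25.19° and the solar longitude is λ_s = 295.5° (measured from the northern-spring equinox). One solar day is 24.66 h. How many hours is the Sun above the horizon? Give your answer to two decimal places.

12.78 h

Solar declination: sin δ = sin ε · sin λ_s = sin 25.19° × sin 295.5° = -0.38416, so δ = -22.592°.
cos H₀ = −tan φ · tan δ = −tan(-7.9°) × tan(-22.592°) = -0.0577, so H₀ = 1.6286 rad = 93.31°.
Daylight = 2H₀/(2π) × 24.66 h = (1.6286/π) × 24.66 = 12.78 h.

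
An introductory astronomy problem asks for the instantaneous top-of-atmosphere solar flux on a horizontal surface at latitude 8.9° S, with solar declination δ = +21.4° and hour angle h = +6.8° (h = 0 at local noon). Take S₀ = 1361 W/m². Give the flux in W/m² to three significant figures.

1.17e+03 W/m²

cos θ_z = sin φ sin δ + cos φ cos δ cos h = -0.056450 + 0.913375 = 0.856925.
Flux = S₀ · cos θ_z = 1361 × 0.856925 = 1166 W/m².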